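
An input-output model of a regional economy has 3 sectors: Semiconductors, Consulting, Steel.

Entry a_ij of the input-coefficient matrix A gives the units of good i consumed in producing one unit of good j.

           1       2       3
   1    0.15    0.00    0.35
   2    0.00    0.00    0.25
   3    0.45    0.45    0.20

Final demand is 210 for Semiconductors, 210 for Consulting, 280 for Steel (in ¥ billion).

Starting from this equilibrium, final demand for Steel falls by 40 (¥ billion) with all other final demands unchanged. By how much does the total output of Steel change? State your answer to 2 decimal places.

I − A =
  [   0.85     0.00    -0.35]
  [   0.00     1.00    -0.25]
  [  -0.45    -0.45     0.80]
Cofactors of I−A, C_ij = (−1)^(i+j)·(minor ij) (rows/columns in the sector order above):
  C_11 = (1.00)(0.80) − (-0.25)(-0.45) = 0.6875
  C_12 = −[(0.00)(0.80) − (-0.25)(-0.45)] = 0.1125
  C_13 = (0.00)(-0.45) − (1.00)(-0.45) = 0.4500
  C_21 = −[(0.00)(0.80) − (-0.35)(-0.45)] = 0.1575
  C_22 = (0.85)(0.80) − (-0.35)(-0.45) = 0.5225
  C_23 = −[(0.85)(-0.45) − (0.00)(-0.45)] = 0.3825
  C_31 = (0.00)(-0.25) − (-0.35)(1.00) = 0.3500
  C_32 = −[(0.85)(-0.25) − (-0.35)(0.00)] = 0.2125
  C_33 = (0.85)(1.00) − (0.00)(0.00) = 0.8500
det(I−A) = Σ_j (I−A)_1j·C_1j = (0.85)(0.6875) + (0.00)(0.1125) + (-0.35)(0.4500) = 0.426875
adj(I−A) = Cᵀ =
  [ 0.6875   0.1575   0.3500]
  [ 0.1125   0.5225   0.2125]
  [ 0.4500   0.3825   0.8500]
(I − A)⁻¹ = adj(I−A) / det(I−A) ≈
  [   1.6105     0.3690     0.8199]
  [   0.2635     1.2240     0.4978]
  [   1.0542     0.8960     1.9912]
Δx = (I − A)⁻¹ Δd with Δd having -40 in the Steel component and 0 elsewhere.
So Δx_3 = L_33 · (-40), where L_33 = adj(I−A)_33 / det(I−A) = 0.8500 / 0.426875.
Δx_3 = 0.8500 × (-40) / 0.426875 = -34.00 / 0.426875 ≈ -79.65.

Δx_3 = -79.65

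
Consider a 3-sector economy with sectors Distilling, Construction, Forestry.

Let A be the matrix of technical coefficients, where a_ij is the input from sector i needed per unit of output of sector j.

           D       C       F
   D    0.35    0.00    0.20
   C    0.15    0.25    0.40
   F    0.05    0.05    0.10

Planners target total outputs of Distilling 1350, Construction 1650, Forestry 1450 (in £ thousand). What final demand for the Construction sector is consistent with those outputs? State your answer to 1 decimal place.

d_C = 455.0

I − A =
  [   0.65     0.00    -0.20]
  [  -0.15     0.75    -0.40]
  [  -0.05    -0.05     0.90]
d = (I − A) x:
  d_D = (+0.65)·1350 + (+0.00)·1650 + (-0.20)·1450 = 587.5
  d_C = (-0.15)·1350 + (+0.75)·1650 + (-0.40)·1450 = 455.0
  d_F = (-0.05)·1350 + (-0.05)·1650 + (+0.90)·1450 = 1155.0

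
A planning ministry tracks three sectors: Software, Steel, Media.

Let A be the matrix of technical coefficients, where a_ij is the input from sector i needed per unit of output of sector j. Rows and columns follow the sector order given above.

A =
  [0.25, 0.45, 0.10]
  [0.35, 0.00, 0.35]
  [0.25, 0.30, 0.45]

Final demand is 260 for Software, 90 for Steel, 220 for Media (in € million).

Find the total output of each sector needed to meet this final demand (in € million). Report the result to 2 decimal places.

I − A =
  [   0.75    -0.45    -0.10]
  [  -0.35     1.00    -0.35]
  [  -0.25    -0.30     0.55]
Cofactors of I−A, C_ij = (−1)^(i+j)·(minor ij) (rows/columns in the sector order above):
  C_11 = (1.00)(0.55) − (-0.35)(-0.30) = 0.4450
  C_12 = −[(-0.35)(0.55) − (-0.35)(-0.25)] = 0.2800
  C_13 = (-0.35)(-0.30) − (1.00)(-0.25) = 0.3550
  C_21 = −[(-0.45)(0.55) − (-0.10)(-0.30)] = 0.2775
  C_22 = (0.75)(0.55) − (-0.10)(-0.25) = 0.3875
  C_23 = −[(0.75)(-0.30) − (-0.45)(-0.25)] = 0.3375
  C_31 = (-0.45)(-0.35) − (-0.10)(1.00) = 0.2575
  C_32 = −[(0.75)(-0.35) − (-0.10)(-0.35)] = 0.2975
  C_33 = (0.75)(1.00) − (-0.45)(-0.35) = 0.5925
det(I−A) = Σ_j (I−A)_1j·C_1j = (0.75)(0.4450) + (-0.45)(0.2800) + (-0.10)(0.3550) = 0.17225
adj(I−A) = Cᵀ =
  [ 0.4450   0.2775   0.2575]
  [ 0.2800   0.3875   0.2975]
  [ 0.3550   0.3375   0.5925]
(I − A)⁻¹ = adj(I−A) / det(I−A) ≈
  [   2.5835     1.6110     1.4949]
  [   1.6255     2.2496     1.7271]
  [   2.0610     1.9594     3.4398]
x = (I − A)⁻¹ d = adj(I−A)·d / det(I−A), with det(I−A) = 0.17225:
  x_1 = (0.4450·260 + 0.2775·90 + 0.2575·220) / 0.17225 = 197.325 / 0.17225 ≈ 1145.57
  x_2 = (0.2800·260 + 0.3875·90 + 0.2975·220) / 0.17225 = 173.125 / 0.17225 ≈ 1005.08
  x_3 = (0.3550·260 + 0.3375·90 + 0.5925·220) / 0.17225 = 253.025 / 0.17225 ≈ 1468.94

x_1 = 1145.57, x_2 = 1005.08, x_3 = 1468.94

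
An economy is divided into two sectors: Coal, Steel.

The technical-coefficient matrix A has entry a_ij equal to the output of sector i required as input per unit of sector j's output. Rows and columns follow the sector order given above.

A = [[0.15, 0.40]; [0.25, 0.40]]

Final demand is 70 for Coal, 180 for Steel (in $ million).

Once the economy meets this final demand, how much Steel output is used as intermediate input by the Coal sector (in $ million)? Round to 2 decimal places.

z_21 = 69.51

I − A =
  [   0.85    -0.40]
  [  -0.25     0.60]
det(I−A) = (0.85)(0.60) − (-0.40)(-0.25) = 0.4100
adj(I−A) = [[0.60, 0.40], [0.25, 0.85]]
(I − A)⁻¹ = adj(I−A) / det(I−A) ≈
  [   1.4634     0.9756]
  [   0.6098     2.0732]
First solve x = (I − A)⁻¹ d = adj(I−A)·d / det(I−A); in particular x_1 = (0.60·70 + 0.40·180) / 0.4100 = 114.00 / 0.4100 ≈ 278.0488.
Intermediate flow from 2 to 1: z_21 = a_21 · x_1 = 0.25 × 114.00 / 0.4100 = 28.50 / 0.4100 ≈ 69.51.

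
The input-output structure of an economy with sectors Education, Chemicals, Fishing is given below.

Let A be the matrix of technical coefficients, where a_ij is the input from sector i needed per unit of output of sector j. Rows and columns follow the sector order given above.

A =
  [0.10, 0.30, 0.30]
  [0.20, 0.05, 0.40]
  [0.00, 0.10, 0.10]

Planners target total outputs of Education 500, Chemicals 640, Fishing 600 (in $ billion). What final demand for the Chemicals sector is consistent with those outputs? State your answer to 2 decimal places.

I − A =
  [   0.90    -0.30    -0.30]
  [  -0.20     0.95    -0.40]
  [   0.00    -0.10     0.90]
d = (I − A) x:
  d_E = (+0.90)·500 + (-0.30)·640 + (-0.30)·600 = 78.00
  d_C = (-0.20)·500 + (+0.95)·640 + (-0.40)·600 = 268.00
  d_F = (+0.00)·500 + (-0.10)·640 + (+0.90)·600 = 476.00

d_C = 268.00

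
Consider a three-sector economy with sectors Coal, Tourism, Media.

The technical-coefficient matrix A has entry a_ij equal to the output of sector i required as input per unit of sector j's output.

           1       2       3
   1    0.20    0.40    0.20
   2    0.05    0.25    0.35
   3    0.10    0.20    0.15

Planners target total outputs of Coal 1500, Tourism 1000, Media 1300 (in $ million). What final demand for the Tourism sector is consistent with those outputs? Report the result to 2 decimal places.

d_2 = 220.00

I − A =
  [   0.80    -0.40    -0.20]
  [  -0.05     0.75    -0.35]
  [  -0.10    -0.20     0.85]
d = (I − A) x:
  d_1 = (+0.80)·1500 + (-0.40)·1000 + (-0.20)·1300 = 540.00
  d_2 = (-0.05)·1500 + (+0.75)·1000 + (-0.35)·1300 = 220.00
  d_3 = (-0.10)·1500 + (-0.20)·1000 + (+0.85)·1300 = 755.00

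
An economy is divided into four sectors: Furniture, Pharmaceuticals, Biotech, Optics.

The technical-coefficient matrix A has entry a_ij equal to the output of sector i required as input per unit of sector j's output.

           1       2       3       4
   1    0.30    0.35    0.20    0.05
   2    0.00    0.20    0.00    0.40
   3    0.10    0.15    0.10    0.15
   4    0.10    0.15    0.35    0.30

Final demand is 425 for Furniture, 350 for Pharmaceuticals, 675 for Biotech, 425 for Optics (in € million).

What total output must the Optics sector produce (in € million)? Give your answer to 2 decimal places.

I − A =
  [   0.70    -0.35    -0.20    -0.05]
  [   0.00     0.80     0.00    -0.40]
  [  -0.10    -0.15     0.90    -0.15]
  [  -0.10    -0.15    -0.35     0.70]
Compute the cofactors C_ij = (−1)^(i+j)·(3×3 minor ij) of I−A; the adjugate is their transpose:
adj(I−A) = Cᵀ =
  [ 0.3870   0.2370   0.1630   0.1980]
  [ 0.0500   0.3810   0.1060   0.2440]
  [ 0.0680   0.1190   0.3320   0.1440]
  [ 0.1000   0.1750   0.2120   0.4880]
det(I−A) = Σ_j (I−A)_1j·C_1j = (0.70)(0.3870) + (-0.35)(0.0500) + (-0.20)(0.0680) + (-0.05)(0.1000) = 0.2348
(I − A)⁻¹ = adj(I−A) / det(I−A) ≈
  [   1.6482     1.0094     0.6942     0.8433]
  [   0.2129     1.6227     0.4514     1.0392]
  [   0.2896     0.5068     1.4140     0.6133]
  [   0.4259     0.7453     0.9029     2.0784]
x = (I − A)⁻¹ d = adj(I−A)·d / det(I−A), with det(I−A) = 0.2348:
  x_1 = (0.3870·425 + 0.2370·350 + 0.1630·675 + 0.1980·425) / 0.2348 = 441.60 / 0.2348 ≈ 1880.75
  x_2 = (0.0500·425 + 0.3810·350 + 0.1060·675 + 0.2440·425) / 0.2348 = 329.85 / 0.2348 ≈ 1404.81
  x_3 = (0.0680·425 + 0.1190·350 + 0.3320·675 + 0.1440·425) / 0.2348 = 355.85 / 0.2348 ≈ 1515.55
  x_4 = (0.1000·425 + 0.1750·350 + 0.2120·675 + 0.4880·425) / 0.2348 = 454.25 / 0.2348 ≈ 1934.63

x_4 = 1934.63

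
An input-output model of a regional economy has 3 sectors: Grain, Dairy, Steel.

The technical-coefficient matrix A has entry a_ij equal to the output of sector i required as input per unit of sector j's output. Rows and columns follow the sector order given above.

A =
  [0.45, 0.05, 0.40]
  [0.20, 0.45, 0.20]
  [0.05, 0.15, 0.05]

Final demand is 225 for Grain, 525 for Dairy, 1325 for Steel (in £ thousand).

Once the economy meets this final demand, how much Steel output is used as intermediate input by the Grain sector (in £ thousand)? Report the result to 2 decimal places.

I − A =
  [   0.55    -0.05    -0.40]
  [  -0.20     0.55    -0.20]
  [  -0.05    -0.15     0.95]
Cofactors of I−A, C_ij = (−1)^(i+j)·(minor ij) (rows/columns in the sector order above):
  C_11 = (0.55)(0.95) − (-0.20)(-0.15) = 0.4925
  C_12 = −[(-0.20)(0.95) − (-0.20)(-0.05)] = 0.2000
  C_13 = (-0.20)(-0.15) − (0.55)(-0.05) = 0.0575
  C_21 = −[(-0.05)(0.95) − (-0.40)(-0.15)] = 0.1075
  C_22 = (0.55)(0.95) − (-0.40)(-0.05) = 0.5025
  C_23 = −[(0.55)(-0.15) − (-0.05)(-0.05)] = 0.0850
  C_31 = (-0.05)(-0.20) − (-0.40)(0.55) = 0.2300
  C_32 = −[(0.55)(-0.20) − (-0.40)(-0.20)] = 0.1900
  C_33 = (0.55)(0.55) − (-0.05)(-0.20) = 0.2925
det(I−A) = Σ_j (I−A)_1j·C_1j = (0.55)(0.4925) + (-0.05)(0.2000) + (-0.40)(0.0575) = 0.237875
adj(I−A) = Cᵀ =
  [ 0.4925   0.1075   0.2300]
  [ 0.2000   0.5025   0.1900]
  [ 0.0575   0.0850   0.2925]
(I − A)⁻¹ = adj(I−A) / det(I−A) ≈
  [   2.0704     0.4519     0.9669]
  [   0.8408     2.1125     0.7987]
  [   0.2417     0.3573     1.2296]
First solve x = (I − A)⁻¹ d = adj(I−A)·d / det(I−A); in particular x_G = (0.4925·225 + 0.1075·525 + 0.2300·1325) / 0.237875 = 472.00 / 0.237875 ≈ 1984.2354.
Intermediate flow from S to G: z_SG = a_SG · x_G = 0.05 × 472.00 / 0.237875 = 23.60 / 0.237875 ≈ 99.21.

z_SG = 99.21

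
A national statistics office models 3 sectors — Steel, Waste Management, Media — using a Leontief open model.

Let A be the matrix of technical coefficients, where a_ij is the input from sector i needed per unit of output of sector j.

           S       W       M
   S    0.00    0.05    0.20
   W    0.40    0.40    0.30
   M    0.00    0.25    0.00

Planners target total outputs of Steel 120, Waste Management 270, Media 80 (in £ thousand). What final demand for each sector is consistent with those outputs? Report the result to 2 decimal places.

d_S = 90.50, d_W = 90.00, d_M = 12.50

I − A =
  [   1.00    -0.05    -0.20]
  [  -0.40     0.60    -0.30]
  [   0.00    -0.25     1.00]
d = (I − A) x:
  d_S = (+1.00)·120 + (-0.05)·270 + (-0.20)·80 = 90.50
  d_W = (-0.40)·120 + (+0.60)·270 + (-0.30)·80 = 90.00
  d_M = (+0.00)·120 + (-0.25)·270 + (+1.00)·80 = 12.50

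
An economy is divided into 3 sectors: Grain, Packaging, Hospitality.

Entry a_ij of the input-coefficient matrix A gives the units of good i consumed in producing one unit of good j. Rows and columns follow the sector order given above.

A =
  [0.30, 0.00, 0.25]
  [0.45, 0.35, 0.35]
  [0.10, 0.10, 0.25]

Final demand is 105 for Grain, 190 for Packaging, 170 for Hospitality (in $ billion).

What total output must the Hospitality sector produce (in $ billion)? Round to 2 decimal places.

x_3 = 353.33

I − A =
  [   0.70     0.00    -0.25]
  [  -0.45     0.65    -0.35]
  [  -0.10    -0.10     0.75]
Cofactors of I−A, C_ij = (−1)^(i+j)·(minor ij) (rows/columns in the sector order above):
  C_11 = (0.65)(0.75) − (-0.35)(-0.10) = 0.4525
  C_12 = −[(-0.45)(0.75) − (-0.35)(-0.10)] = 0.3725
  C_13 = (-0.45)(-0.10) − (0.65)(-0.10) = 0.1100
  C_21 = −[(0.00)(0.75) − (-0.25)(-0.10)] = 0.0250
  C_22 = (0.70)(0.75) − (-0.25)(-0.10) = 0.5000
  C_23 = −[(0.70)(-0.10) − (0.00)(-0.10)] = 0.0700
  C_31 = (0.00)(-0.35) − (-0.25)(0.65) = 0.1625
  C_32 = −[(0.70)(-0.35) − (-0.25)(-0.45)] = 0.3575
  C_33 = (0.70)(0.65) − (0.00)(-0.45) = 0.4550
det(I−A) = Σ_j (I−A)_1j·C_1j = (0.70)(0.4525) + (0.00)(0.3725) + (-0.25)(0.1100) = 0.28925
adj(I−A) = Cᵀ =
  [ 0.4525   0.0250   0.1625]
  [ 0.3725   0.5000   0.3575]
  [ 0.1100   0.0700   0.4550]
(I − A)⁻¹ = adj(I−A) / det(I−A) ≈
  [   1.5644     0.0864     0.5618]
  [   1.2878     1.7286     1.2360]
  [   0.3803     0.2420     1.5730]
x = (I − A)⁻¹ d = adj(I−A)·d / det(I−A), with det(I−A) = 0.28925:
  x_1 = (0.4525·105 + 0.0250·190 + 0.1625·170) / 0.28925 = 79.8875 / 0.28925 ≈ 276.19
  x_2 = (0.3725·105 + 0.5000·190 + 0.3575·170) / 0.28925 = 194.8875 / 0.28925 ≈ 673.77
  x_3 = (0.1100·105 + 0.0700·190 + 0.4550·170) / 0.28925 = 102.20 / 0.28925 ≈ 353.33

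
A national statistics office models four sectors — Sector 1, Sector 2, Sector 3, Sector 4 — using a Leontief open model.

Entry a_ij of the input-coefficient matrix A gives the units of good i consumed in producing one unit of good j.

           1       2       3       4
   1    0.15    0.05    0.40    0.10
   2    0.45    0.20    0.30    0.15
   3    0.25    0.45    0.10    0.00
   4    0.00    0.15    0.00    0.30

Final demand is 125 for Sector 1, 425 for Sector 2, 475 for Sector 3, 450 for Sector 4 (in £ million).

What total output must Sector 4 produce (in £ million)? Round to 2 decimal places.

x_4 = 1134.86

I − A =
  [   0.85    -0.05    -0.40    -0.10]
  [  -0.45     0.80    -0.30    -0.15]
  [  -0.25    -0.45     0.90     0.00]
  [   0.00    -0.15     0.00     0.70]
Compute the cofactors C_ij = (−1)^(i+j)·(3×3 minor ij) of I−A; the adjugate is their transpose:
adj(I−A) = Cᵀ =
  [ 0.389250   0.171000   0.230000   0.092250]
  [ 0.336000   0.465500   0.304500   0.147750]
  [ 0.276125   0.280250   0.434375   0.099500]
  [ 0.072000   0.099750   0.065250   0.312250]
det(I−A) = Σ_j (I−A)_1j·C_1j = (0.85)(0.389250) + (-0.05)(0.336000) + (-0.40)(0.276125) + (-0.10)(0.072000) = 0.1964125
(I − A)⁻¹ = adj(I−A) / det(I−A) ≈
  [   1.9818     0.8706     1.1710     0.4697]
  [   1.7107     2.3700     1.5503     0.7522]
  [   1.4058     1.4268     2.2115     0.5066]
  [   0.3666     0.5079     0.3322     1.5898]
x = (I − A)⁻¹ d = adj(I−A)·d / det(I−A), with det(I−A) = 0.1964125:
  x_1 = (0.389250·125 + 0.171000·425 + 0.230000·475 + 0.092250·450) / 0.1964125 = 272.09375 / 0.1964125 ≈ 1385.32
  x_2 = (0.336000·125 + 0.465500·425 + 0.304500·475 + 0.147750·450) / 0.1964125 = 450.9625 / 0.1964125 ≈ 2296.00
  x_3 = (0.276125·125 + 0.280250·425 + 0.434375·475 + 0.099500·450) / 0.1964125 = 404.725 / 0.1964125 ≈ 2060.59
  x_4 = (0.072000·125 + 0.099750·425 + 0.065250·475 + 0.312250·450) / 0.1964125 = 222.90 / 0.1964125 ≈ 1134.86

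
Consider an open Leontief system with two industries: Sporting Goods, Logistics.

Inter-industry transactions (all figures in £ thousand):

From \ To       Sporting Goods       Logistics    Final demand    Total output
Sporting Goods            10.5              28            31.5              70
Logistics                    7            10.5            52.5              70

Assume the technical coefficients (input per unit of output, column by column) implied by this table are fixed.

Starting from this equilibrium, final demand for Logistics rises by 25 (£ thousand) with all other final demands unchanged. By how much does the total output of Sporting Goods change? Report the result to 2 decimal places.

Δx_S = 14.65

Technical coefficients a_ij = z_ij / X_j:
  a_SS = 10.5/70 = 0.15, a_LS = 7/70 = 0.10
  a_SL = 28/70 = 0.40, a_LL = 10.5/70 = 0.15
I − A =
  [   0.85    -0.40]
  [  -0.10     0.85]
det(I−A) = (0.85)(0.85) − (-0.40)(-0.10) = 0.6825
adj(I−A) = [[0.85, 0.40], [0.10, 0.85]]
(I − A)⁻¹ = adj(I−A) / det(I−A) ≈
  [   1.2454     0.5861]
  [   0.1465     1.2454]
Δx = (I − A)⁻¹ Δd with Δd having +25 in the Logistics component and 0 elsewhere.
So Δx_S = L_SL · (+25), where L_SL = adj(I−A)_SL / det(I−A) = 0.40 / 0.6825.
Δx_S = 0.40 × (+25) / 0.6825 = 10.00 / 0.6825 ≈ 14.65.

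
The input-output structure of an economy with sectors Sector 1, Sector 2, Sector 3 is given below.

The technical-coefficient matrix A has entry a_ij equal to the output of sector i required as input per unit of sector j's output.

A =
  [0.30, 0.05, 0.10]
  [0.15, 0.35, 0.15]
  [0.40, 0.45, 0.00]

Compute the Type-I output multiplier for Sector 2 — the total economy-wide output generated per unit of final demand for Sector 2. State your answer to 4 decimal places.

m_2 = 2.9904

I − A =
  [   0.70    -0.05    -0.10]
  [  -0.15     0.65    -0.15]
  [  -0.40    -0.45     1.00]
Cofactors of I−A, C_ij = (−1)^(i+j)·(minor ij) (rows/columns in the sector order above):
  C_11 = (0.65)(1.00) − (-0.15)(-0.45) = 0.5825
  C_12 = −[(-0.15)(1.00) − (-0.15)(-0.40)] = 0.2100
  C_13 = (-0.15)(-0.45) − (0.65)(-0.40) = 0.3275
  C_21 = −[(-0.05)(1.00) − (-0.10)(-0.45)] = 0.0950
  C_22 = (0.70)(1.00) − (-0.10)(-0.40) = 0.6600
  C_23 = −[(0.70)(-0.45) − (-0.05)(-0.40)] = 0.3350
  C_31 = (-0.05)(-0.15) − (-0.10)(0.65) = 0.0725
  C_32 = −[(0.70)(-0.15) − (-0.10)(-0.15)] = 0.1200
  C_33 = (0.70)(0.65) − (-0.05)(-0.15) = 0.4475
det(I−A) = Σ_j (I−A)_1j·C_1j = (0.70)(0.5825) + (-0.05)(0.2100) + (-0.10)(0.3275) = 0.3645
adj(I−A) = Cᵀ =
  [ 0.5825   0.0950   0.0725]
  [ 0.2100   0.6600   0.1200]
  [ 0.3275   0.3350   0.4475]
(I − A)⁻¹ = adj(I−A) / det(I−A) ≈
  [   1.59808     0.26063     0.19890]
  [   0.57613     1.81070     0.32922]
  [   0.89849     0.91907     1.22771]
The output multiplier for sector j is the column-j sum of the Leontief inverse (I − A)⁻¹ = adj(I−A) / det(I−A).
Column 2 of adj(I−A): (0.0950, 0.6600, 0.3350); det(I−A) = 0.3645.
m_2 = (0.0950 + 0.6600 + 0.3350) / 0.3645 = 1.09 / 0.3645 ≈ 2.9904.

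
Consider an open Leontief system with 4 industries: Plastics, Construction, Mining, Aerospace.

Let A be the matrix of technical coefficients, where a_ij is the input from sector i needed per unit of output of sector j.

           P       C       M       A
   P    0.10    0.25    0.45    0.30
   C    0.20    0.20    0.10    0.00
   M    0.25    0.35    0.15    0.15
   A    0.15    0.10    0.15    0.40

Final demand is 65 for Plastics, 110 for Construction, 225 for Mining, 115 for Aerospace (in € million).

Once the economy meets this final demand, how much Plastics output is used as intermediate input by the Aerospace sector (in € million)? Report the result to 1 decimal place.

I − A =
  [   0.90    -0.25    -0.45    -0.30]
  [  -0.20     0.80    -0.10     0.00]
  [  -0.25    -0.35     0.85    -0.15]
  [  -0.15    -0.10    -0.15     0.60]
Compute the cofactors C_ij = (−1)^(i+j)·(3×3 minor ij) of I−A; the adjugate is their transpose:
adj(I−A) = Cᵀ =
  [ 0.367500   0.264375   0.270000   0.251250]
  [ 0.114750   0.311625   0.112500   0.085500]
  [ 0.183000   0.237375   0.360000   0.181500]
  [ 0.156750   0.177375   0.176250   0.410250]
det(I−A) = Σ_j (I−A)_1j·C_1j = (0.90)(0.367500) + (-0.25)(0.114750) + (-0.45)(0.183000) + (-0.30)(0.156750) = 0.1726875
(I − A)⁻¹ = adj(I−A) / det(I−A) ≈
  [   2.1281     1.5309     1.5635     1.4549]
  [   0.6645     1.8046     0.6515     0.4951]
  [   1.0597     1.3746     2.0847     1.0510]
  [   0.9077     1.0271     1.0206     2.3757]
First solve x = (I − A)⁻¹ d = adj(I−A)·d / det(I−A); in particular x_A = (0.156750·65 + 0.177375·110 + 0.176250·225 + 0.410250·115) / 0.1726875 = 116.535 / 0.1726875 ≈ 674.832.
Intermediate flow from P to A: z_PA = a_PA · x_A = 0.30 × 116.535 / 0.1726875 = 34.9605 / 0.1726875 ≈ 202.4.

z_PA = 202.4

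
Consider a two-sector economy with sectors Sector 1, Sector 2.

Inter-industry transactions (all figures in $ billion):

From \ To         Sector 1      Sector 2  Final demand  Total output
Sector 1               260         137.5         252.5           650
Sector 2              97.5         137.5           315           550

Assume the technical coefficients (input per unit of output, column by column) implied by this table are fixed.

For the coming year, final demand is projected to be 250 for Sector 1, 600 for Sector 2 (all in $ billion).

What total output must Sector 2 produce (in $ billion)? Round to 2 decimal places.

Technical coefficients a_ij = z_ij / X_j:
  a_11 = 260/650 = 0.40, a_21 = 97.5/650 = 0.15
  a_12 = 137.5/550 = 0.25, a_22 = 137.5/550 = 0.25
I − A =
  [   0.60    -0.25]
  [  -0.15     0.75]
det(I−A) = (0.60)(0.75) − (-0.25)(-0.15) = 0.4125
adj(I−A) = [[0.75, 0.25], [0.15, 0.60]]
(I − A)⁻¹ = adj(I−A) / det(I−A) ≈
  [   1.8182     0.6061]
  [   0.3636     1.4545]
x = (I − A)⁻¹ d = adj(I−A)·d / det(I−A), with det(I−A) = 0.4125:
  x_1 = (0.75·250 + 0.25·600) / 0.4125 = 337.50 / 0.4125 ≈ 818.18
  x_2 = (0.15·250 + 0.60·600) / 0.4125 = 397.50 / 0.4125 ≈ 963.64

x_2 = 963.64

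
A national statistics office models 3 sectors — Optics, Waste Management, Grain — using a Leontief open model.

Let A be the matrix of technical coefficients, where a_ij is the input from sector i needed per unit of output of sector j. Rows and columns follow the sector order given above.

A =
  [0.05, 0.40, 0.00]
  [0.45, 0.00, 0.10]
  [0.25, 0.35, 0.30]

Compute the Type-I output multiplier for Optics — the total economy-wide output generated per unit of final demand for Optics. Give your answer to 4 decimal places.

m_O = 2.8492

I − A =
  [   0.95    -0.40     0.00]
  [  -0.45     1.00    -0.10]
  [  -0.25    -0.35     0.70]
Cofactors of I−A, C_ij = (−1)^(i+j)·(minor ij) (rows/columns in the sector order above):
  C_11 = (1.00)(0.70) − (-0.10)(-0.35) = 0.6650
  C_12 = −[(-0.45)(0.70) − (-0.10)(-0.25)] = 0.3400
  C_13 = (-0.45)(-0.35) − (1.00)(-0.25) = 0.4075
  C_21 = −[(-0.40)(0.70) − (0.00)(-0.35)] = 0.2800
  C_22 = (0.95)(0.70) − (0.00)(-0.25) = 0.6650
  C_23 = −[(0.95)(-0.35) − (-0.40)(-0.25)] = 0.4325
  C_31 = (-0.40)(-0.10) − (0.00)(1.00) = 0.0400
  C_32 = −[(0.95)(-0.10) − (0.00)(-0.45)] = 0.0950
  C_33 = (0.95)(1.00) − (-0.40)(-0.45) = 0.7700
det(I−A) = Σ_j (I−A)_1j·C_1j = (0.95)(0.6650) + (-0.40)(0.3400) + (0.00)(0.4075) = 0.49575
adj(I−A) = Cᵀ =
  [ 0.6650   0.2800   0.0400]
  [ 0.3400   0.6650   0.0950]
  [ 0.4075   0.4325   0.7700]
(I − A)⁻¹ = adj(I−A) / det(I−A) ≈
  [   1.34140     0.56480     0.08069]
  [   0.68583     1.34140     0.19163]
  [   0.82199     0.87242     1.55320]
The output multiplier for sector j is the column-j sum of the Leontief inverse (I − A)⁻¹ = adj(I−A) / det(I−A).
Column O of adj(I−A): (0.6650, 0.3400, 0.4075); det(I−A) = 0.49575.
m_O = (0.6650 + 0.3400 + 0.4075) / 0.49575 = 1.4125 / 0.49575 ≈ 2.8492.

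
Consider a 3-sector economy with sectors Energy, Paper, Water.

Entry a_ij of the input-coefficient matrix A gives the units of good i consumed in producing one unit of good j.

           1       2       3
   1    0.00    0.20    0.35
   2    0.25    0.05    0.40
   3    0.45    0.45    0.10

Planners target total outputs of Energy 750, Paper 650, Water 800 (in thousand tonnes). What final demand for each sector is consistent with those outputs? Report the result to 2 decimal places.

I − A =
  [   1.00    -0.20    -0.35]
  [  -0.25     0.95    -0.40]
  [  -0.45    -0.45     0.90]
d = (I − A) x:
  d_1 = (+1.00)·750 + (-0.20)·650 + (-0.35)·800 = 340.00
  d_2 = (-0.25)·750 + (+0.95)·650 + (-0.40)·800 = 110.00
  d_3 = (-0.45)·750 + (-0.45)·650 + (+0.90)·800 = 90.00

d_1 = 340.00, d_2 = 110.00, d_3 = 90.00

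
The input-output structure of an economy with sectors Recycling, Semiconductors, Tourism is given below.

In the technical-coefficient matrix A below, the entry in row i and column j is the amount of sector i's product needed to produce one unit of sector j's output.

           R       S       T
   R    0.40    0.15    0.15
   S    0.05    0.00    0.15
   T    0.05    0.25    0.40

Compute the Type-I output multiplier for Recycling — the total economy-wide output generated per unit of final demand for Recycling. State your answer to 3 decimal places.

I − A =
  [   0.60    -0.15    -0.15]
  [  -0.05     1.00    -0.15]
  [  -0.05    -0.25     0.60]
Cofactors of I−A, C_ij = (−1)^(i+j)·(minor ij) (rows/columns in the sector order above):
  C_11 = (1.00)(0.60) − (-0.15)(-0.25) = 0.5625
  C_12 = −[(-0.05)(0.60) − (-0.15)(-0.05)] = 0.0375
  C_13 = (-0.05)(-0.25) − (1.00)(-0.05) = 0.0625
  C_21 = −[(-0.15)(0.60) − (-0.15)(-0.25)] = 0.1275
  C_22 = (0.60)(0.60) − (-0.15)(-0.05) = 0.3525
  C_23 = −[(0.60)(-0.25) − (-0.15)(-0.05)] = 0.1575
  C_31 = (-0.15)(-0.15) − (-0.15)(1.00) = 0.1725
  C_32 = −[(0.60)(-0.15) − (-0.15)(-0.05)] = 0.0975
  C_33 = (0.60)(1.00) − (-0.15)(-0.05) = 0.5925
det(I−A) = Σ_j (I−A)_1j·C_1j = (0.60)(0.5625) + (-0.15)(0.0375) + (-0.15)(0.0625) = 0.3225
adj(I−A) = Cᵀ =
  [ 0.5625   0.1275   0.1725]
  [ 0.0375   0.3525   0.0975]
  [ 0.0625   0.1575   0.5925]
(I − A)⁻¹ = adj(I−A) / det(I−A) ≈
  [   1.7442     0.3953     0.5349]
  [   0.1163     1.0930     0.3023]
  [   0.1938     0.4884     1.8372]
The output multiplier for sector j is the column-j sum of the Leontief inverse (I − A)⁻¹ = adj(I−A) / det(I−A).
Column R of adj(I−A): (0.5625, 0.0375, 0.0625); det(I−A) = 0.3225.
m_R = (0.5625 + 0.0375 + 0.0625) / 0.3225 = 0.6625 / 0.3225 ≈ 2.054.

m_R = 2.054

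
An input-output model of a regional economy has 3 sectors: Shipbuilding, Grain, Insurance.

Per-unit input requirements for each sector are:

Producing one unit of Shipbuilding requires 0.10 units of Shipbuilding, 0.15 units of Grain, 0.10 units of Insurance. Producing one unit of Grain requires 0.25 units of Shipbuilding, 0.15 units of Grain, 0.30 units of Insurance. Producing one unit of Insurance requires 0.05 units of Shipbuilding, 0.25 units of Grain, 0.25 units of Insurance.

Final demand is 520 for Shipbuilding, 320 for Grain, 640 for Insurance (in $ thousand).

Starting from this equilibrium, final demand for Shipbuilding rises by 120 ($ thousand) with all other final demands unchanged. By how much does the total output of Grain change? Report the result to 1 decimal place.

I − A =
  [   0.90    -0.25    -0.05]
  [  -0.15     0.85    -0.25]
  [  -0.10    -0.30     0.75]
Cofactors of I−A, C_ij = (−1)^(i+j)·(minor ij) (rows/columns in the sector order above):
  C_11 = (0.85)(0.75) − (-0.25)(-0.30) = 0.5625
  C_12 = −[(-0.15)(0.75) − (-0.25)(-0.10)] = 0.1375
  C_13 = (-0.15)(-0.30) − (0.85)(-0.10) = 0.1300
  C_21 = −[(-0.25)(0.75) − (-0.05)(-0.30)] = 0.2025
  C_22 = (0.90)(0.75) − (-0.05)(-0.10) = 0.6700
  C_23 = −[(0.90)(-0.30) − (-0.25)(-0.10)] = 0.2950
  C_31 = (-0.25)(-0.25) − (-0.05)(0.85) = 0.1050
  C_32 = −[(0.90)(-0.25) − (-0.05)(-0.15)] = 0.2325
  C_33 = (0.90)(0.85) − (-0.25)(-0.15) = 0.7275
det(I−A) = Σ_j (I−A)_1j·C_1j = (0.90)(0.5625) + (-0.25)(0.1375) + (-0.05)(0.1300) = 0.465375
adj(I−A) = Cᵀ =
  [ 0.5625   0.2025   0.1050]
  [ 0.1375   0.6700   0.2325]
  [ 0.1300   0.2950   0.7275]
(I − A)⁻¹ = adj(I−A) / det(I−A) ≈
  [   1.2087     0.4351     0.2256]
  [   0.2955     1.4397     0.4996]
  [   0.2793     0.6339     1.5633]
Δx = (I − A)⁻¹ Δd with Δd having +120 in the Shipbuilding component and 0 elsewhere.
So Δx_G = L_GS · (+120), where L_GS = adj(I−A)_GS / det(I−A) = 0.1375 / 0.465375.
Δx_G = 0.1375 × (+120) / 0.465375 = 16.50 / 0.465375 ≈ 35.5.

Δx_G = 35.5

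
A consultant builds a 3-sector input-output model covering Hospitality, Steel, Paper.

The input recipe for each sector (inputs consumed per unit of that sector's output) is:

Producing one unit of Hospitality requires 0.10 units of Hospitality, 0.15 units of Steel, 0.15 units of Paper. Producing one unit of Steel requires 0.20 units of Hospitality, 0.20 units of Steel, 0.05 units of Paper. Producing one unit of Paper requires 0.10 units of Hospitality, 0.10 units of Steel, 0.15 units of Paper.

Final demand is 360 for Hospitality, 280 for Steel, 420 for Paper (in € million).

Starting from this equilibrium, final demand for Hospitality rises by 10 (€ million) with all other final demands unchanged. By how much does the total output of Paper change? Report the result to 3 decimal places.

I − A =
  [   0.90    -0.20    -0.10]
  [  -0.15     0.80    -0.10]
  [  -0.15    -0.05     0.85]
Cofactors of I−A, C_ij = (−1)^(i+j)·(minor ij) (rows/columns in the sector order above):
  C_11 = (0.80)(0.85) − (-0.10)(-0.05) = 0.6750
  C_12 = −[(-0.15)(0.85) − (-0.10)(-0.15)] = 0.1425
  C_13 = (-0.15)(-0.05) − (0.80)(-0.15) = 0.1275
  C_21 = −[(-0.20)(0.85) − (-0.10)(-0.05)] = 0.1750
  C_22 = (0.90)(0.85) − (-0.10)(-0.15) = 0.7500
  C_23 = −[(0.90)(-0.05) − (-0.20)(-0.15)] = 0.0750
  C_31 = (-0.20)(-0.10) − (-0.10)(0.80) = 0.1000
  C_32 = −[(0.90)(-0.10) − (-0.10)(-0.15)] = 0.1050
  C_33 = (0.90)(0.80) − (-0.20)(-0.15) = 0.6900
det(I−A) = Σ_j (I−A)_1j·C_1j = (0.90)(0.6750) + (-0.20)(0.1425) + (-0.10)(0.1275) = 0.56625
adj(I−A) = Cᵀ =
  [ 0.6750   0.1750   0.1000]
  [ 0.1425   0.7500   0.1050]
  [ 0.1275   0.0750   0.6900]
(I − A)⁻¹ = adj(I−A) / det(I−A) ≈
  [   1.1921     0.3091     0.1766]
  [   0.2517     1.3245     0.1854]
  [   0.2252     0.1325     1.2185]
Δx = (I − A)⁻¹ Δd with Δd having +10 in the Hospitality component and 0 elsewhere.
So Δx_3 = L_31 · (+10), where L_31 = adj(I−A)_31 / det(I−A) = 0.1275 / 0.56625.
Δx_3 = 0.1275 × (+10) / 0.56625 = 1.275 / 0.56625 ≈ 2.252.

Δx_3 = 2.252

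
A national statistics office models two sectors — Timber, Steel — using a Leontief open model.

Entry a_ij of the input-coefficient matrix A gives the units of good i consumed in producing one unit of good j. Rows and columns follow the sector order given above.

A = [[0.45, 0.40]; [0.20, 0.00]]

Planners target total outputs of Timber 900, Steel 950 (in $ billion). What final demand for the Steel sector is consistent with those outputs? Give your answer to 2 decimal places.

d_S = 770.00

I − A =
  [   0.55    -0.40]
  [  -0.20     1.00]
d = (I − A) x:
  d_T = (+0.55)·900 + (-0.40)·950 = 115.00
  d_S = (-0.20)·900 + (+1.00)·950 = 770.00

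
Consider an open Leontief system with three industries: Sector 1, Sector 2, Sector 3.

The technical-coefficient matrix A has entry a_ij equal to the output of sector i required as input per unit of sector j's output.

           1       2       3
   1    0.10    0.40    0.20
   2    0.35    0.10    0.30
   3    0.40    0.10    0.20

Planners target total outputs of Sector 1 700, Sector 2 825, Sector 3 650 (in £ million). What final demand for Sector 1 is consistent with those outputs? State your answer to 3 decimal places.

I − A =
  [   0.90    -0.40    -0.20]
  [  -0.35     0.90    -0.30]
  [  -0.40    -0.10     0.80]
d = (I − A) x:
  d_1 = (+0.90)·700 + (-0.40)·825 + (-0.20)·650 = 170.000
  d_2 = (-0.35)·700 + (+0.90)·825 + (-0.30)·650 = 302.500
  d_3 = (-0.40)·700 + (-0.10)·825 + (+0.80)·650 = 157.500

d_1 = 170.000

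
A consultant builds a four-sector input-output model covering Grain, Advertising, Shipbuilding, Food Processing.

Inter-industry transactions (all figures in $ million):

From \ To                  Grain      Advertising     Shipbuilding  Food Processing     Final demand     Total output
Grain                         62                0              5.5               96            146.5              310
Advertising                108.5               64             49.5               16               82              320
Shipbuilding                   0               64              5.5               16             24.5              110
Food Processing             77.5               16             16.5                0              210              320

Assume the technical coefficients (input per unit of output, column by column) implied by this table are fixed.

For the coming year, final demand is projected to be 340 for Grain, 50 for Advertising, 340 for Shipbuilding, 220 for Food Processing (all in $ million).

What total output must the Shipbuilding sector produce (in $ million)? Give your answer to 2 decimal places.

Technical coefficients a_ij = z_ij / X_j:
  a_11 = 62/310 = 0.20, a_21 = 108.5/310 = 0.35, a_31 = 0/310 = 0.00, a_41 = 77.5/310 = 0.25
  a_12 = 0/320 = 0.00, a_22 = 64/320 = 0.20, a_32 = 64/320 = 0.20, a_42 = 16/320 = 0.05
  a_13 = 5.5/110 = 0.05, a_23 = 49.5/110 = 0.45, a_33 = 5.5/110 = 0.05, a_43 = 16.5/110 = 0.15
  a_14 = 96/320 = 0.30, a_24 = 16/320 = 0.05, a_34 = 16/320 = 0.05, a_44 = 0/320 = 0.00
I − A =
  [   0.80     0.00    -0.05    -0.30]
  [  -0.35     0.80    -0.45    -0.05]
  [   0.00    -0.20     0.95    -0.05]
  [  -0.25    -0.05    -0.15     1.00]
Compute the cofactors C_ij = (−1)^(i+j)·(3×3 minor ij) of I−A; the adjugate is their transpose:
adj(I−A) = Cᵀ =
  [ 0.659000   0.033375   0.082625   0.203500]
  [ 0.347375   0.682125   0.366125   0.156625]
  [ 0.083375   0.147000   0.572750   0.061000]
  [ 0.194625   0.064500   0.124875   0.532500]
det(I−A) = Σ_j (I−A)_1j·C_1j = (0.80)(0.659000) + (0.00)(0.347375) + (-0.05)(0.083375) + (-0.30)(0.194625) = 0.46464375
(I − A)⁻¹ = adj(I−A) / det(I−A) ≈
  [   1.4183     0.0718     0.1778     0.4380]
  [   0.7476     1.4681     0.7880     0.3371]
  [   0.1794     0.3164     1.2327     0.1313]
  [   0.4189     0.1388     0.2688     1.1460]
x = (I − A)⁻¹ d = adj(I−A)·d / det(I−A), with det(I−A) = 0.46464375:
  x_1 = (0.659000·340 + 0.033375·50 + 0.082625·340 + 0.203500·220) / 0.46464375 = 298.59125 / 0.46464375 ≈ 642.62
  x_2 = (0.347375·340 + 0.682125·50 + 0.366125·340 + 0.156625·220) / 0.46464375 = 311.15375 / 0.46464375 ≈ 669.66
  x_3 = (0.083375·340 + 0.147000·50 + 0.572750·340 + 0.061000·220) / 0.46464375 = 243.8525 / 0.46464375 ≈ 524.82
  x_4 = (0.194625·340 + 0.064500·50 + 0.124875·340 + 0.532500·220) / 0.46464375 = 229.005 / 0.46464375 ≈ 492.86

x_3 = 524.82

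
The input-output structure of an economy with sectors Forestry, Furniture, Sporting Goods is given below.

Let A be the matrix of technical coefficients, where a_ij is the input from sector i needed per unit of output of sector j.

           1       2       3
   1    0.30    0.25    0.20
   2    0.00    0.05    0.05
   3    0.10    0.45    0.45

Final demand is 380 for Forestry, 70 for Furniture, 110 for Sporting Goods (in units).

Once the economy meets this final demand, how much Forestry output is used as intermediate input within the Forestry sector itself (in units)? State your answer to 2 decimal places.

I − A =
  [   0.70    -0.25    -0.20]
  [   0.00     0.95    -0.05]
  [  -0.10    -0.45     0.55]
Cofactors of I−A, C_ij = (−1)^(i+j)·(minor ij) (rows/columns in the sector order above):
  C_11 = (0.95)(0.55) − (-0.05)(-0.45) = 0.5000
  C_12 = −[(0.00)(0.55) − (-0.05)(-0.10)] = 0.0050
  C_13 = (0.00)(-0.45) − (0.95)(-0.10) = 0.0950
  C_21 = −[(-0.25)(0.55) − (-0.20)(-0.45)] = 0.2275
  C_22 = (0.70)(0.55) − (-0.20)(-0.10) = 0.3650
  C_23 = −[(0.70)(-0.45) − (-0.25)(-0.10)] = 0.3400
  C_31 = (-0.25)(-0.05) − (-0.20)(0.95) = 0.2025
  C_32 = −[(0.70)(-0.05) − (-0.20)(0.00)] = 0.0350
  C_33 = (0.70)(0.95) − (-0.25)(0.00) = 0.6650
det(I−A) = Σ_j (I−A)_1j·C_1j = (0.70)(0.5000) + (-0.25)(0.0050) + (-0.20)(0.0950) = 0.32975
adj(I−A) = Cᵀ =
  [ 0.5000   0.2275   0.2025]
  [ 0.0050   0.3650   0.0350]
  [ 0.0950   0.3400   0.6650]
(I − A)⁻¹ = adj(I−A) / det(I−A) ≈
  [   1.5163     0.6899     0.6141]
  [   0.0152     1.1069     0.1061]
  [   0.2881     1.0311     2.0167]
First solve x = (I − A)⁻¹ d = adj(I−A)·d / det(I−A); in particular x_1 = (0.5000·380 + 0.2275·70 + 0.2025·110) / 0.32975 = 228.20 / 0.32975 ≈ 692.0394.
Intermediate flow from 1 to 1: z_11 = a_11 · x_1 = 0.30 × 228.20 / 0.32975 = 68.46 / 0.32975 ≈ 207.61.

z_11 = 207.61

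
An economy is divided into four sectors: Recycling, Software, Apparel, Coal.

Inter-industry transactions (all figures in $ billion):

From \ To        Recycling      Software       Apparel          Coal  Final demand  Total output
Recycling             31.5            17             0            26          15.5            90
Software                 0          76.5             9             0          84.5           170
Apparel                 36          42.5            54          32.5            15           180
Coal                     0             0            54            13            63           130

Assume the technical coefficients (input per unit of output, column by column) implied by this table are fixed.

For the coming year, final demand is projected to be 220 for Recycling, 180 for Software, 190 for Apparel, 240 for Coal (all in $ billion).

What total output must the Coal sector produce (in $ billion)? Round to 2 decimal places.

Technical coefficients a_ij = z_ij / X_j:
  a_RR = 31.5/90 = 0.35, a_SR = 0/90 = 0.00, a_AR = 36/90 = 0.40, a_CR = 0/90 = 0.00
  a_RS = 17/170 = 0.10, a_SS = 76.5/170 = 0.45, a_AS = 42.5/170 = 0.25, a_CS = 0/170 = 0.00
  a_RA = 0/180 = 0.00, a_SA = 9/180 = 0.05, a_AA = 54/180 = 0.30, a_CA = 54/180 = 0.30
  a_RC = 26/130 = 0.20, a_SC = 0/130 = 0.00, a_AC = 32.5/130 = 0.25, a_CC = 13/130 = 0.10
I − A =
  [   0.65    -0.10     0.00    -0.20]
  [   0.00     0.55    -0.05     0.00]
  [  -0.40    -0.25     0.70    -0.25]
  [   0.00     0.00    -0.30     0.90]
Compute the cofactors C_ij = (−1)^(i+j)·(3×3 minor ij) of I−A; the adjugate is their transpose:
adj(I−A) = Cᵀ =
  [ 0.294000   0.070500   0.037500   0.075750]
  [ 0.018000   0.336750   0.029250   0.012125]
  [ 0.198000   0.182250   0.321750   0.133375]
  [ 0.066000   0.060750   0.107250   0.240125]
det(I−A) = Σ_j (I−A)_1j·C_1j = (0.65)(0.294000) + (-0.10)(0.018000) + (0.00)(0.198000) + (-0.20)(0.066000) = 0.1761
(I − A)⁻¹ = adj(I−A) / det(I−A) ≈
  [   1.6695     0.4003     0.2129     0.4302]
  [   0.1022     1.9123     0.1661     0.0689]
  [   1.1244     1.0349     1.8271     0.7574]
  [   0.3748     0.3450     0.6090     1.3636]
x = (I − A)⁻¹ d = adj(I−A)·d / det(I−A), with det(I−A) = 0.1761:
  x_R = (0.294000·220 + 0.070500·180 + 0.037500·190 + 0.075750·240) / 0.1761 = 102.675 / 0.1761 ≈ 583.05
  x_S = (0.018000·220 + 0.336750·180 + 0.029250·190 + 0.012125·240) / 0.1761 = 73.0425 / 0.1761 ≈ 414.78
  x_A = (0.198000·220 + 0.182250·180 + 0.321750·190 + 0.133375·240) / 0.1761 = 169.5075 / 0.1761 ≈ 962.56
  x_C = (0.066000·220 + 0.060750·180 + 0.107250·190 + 0.240125·240) / 0.1761 = 103.4625 / 0.1761 ≈ 587.52

x_C = 587.52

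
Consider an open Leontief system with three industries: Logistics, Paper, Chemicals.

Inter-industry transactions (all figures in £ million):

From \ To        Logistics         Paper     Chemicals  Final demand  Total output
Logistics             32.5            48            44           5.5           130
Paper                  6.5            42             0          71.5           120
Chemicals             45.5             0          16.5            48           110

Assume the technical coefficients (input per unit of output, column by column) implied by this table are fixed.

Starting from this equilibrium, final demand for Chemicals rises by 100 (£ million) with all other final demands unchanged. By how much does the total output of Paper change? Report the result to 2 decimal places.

Technical coefficients a_ij = z_ij / X_j:
  a_11 = 32.5/130 = 0.25, a_21 = 6.5/130 = 0.05, a_31 = 45.5/130 = 0.35
  a_12 = 48/120 = 0.40, a_22 = 42/120 = 0.35, a_32 = 0/120 = 0.00
  a_13 = 44/110 = 0.40, a_23 = 0/110 = 0.00, a_33 = 16.5/110 = 0.15
I − A =
  [   0.75    -0.40    -0.40]
  [  -0.05     0.65     0.00]
  [  -0.35     0.00     0.85]
Cofactors of I−A, C_ij = (−1)^(i+j)·(minor ij) (rows/columns in the sector order above):
  C_11 = (0.65)(0.85) − (0.00)(0.00) = 0.5525
  C_12 = −[(-0.05)(0.85) − (0.00)(-0.35)] = 0.0425
  C_13 = (-0.05)(0.00) − (0.65)(-0.35) = 0.2275
  C_21 = −[(-0.40)(0.85) − (-0.40)(0.00)] = 0.3400
  C_22 = (0.75)(0.85) − (-0.40)(-0.35) = 0.4975
  C_23 = −[(0.75)(0.00) − (-0.40)(-0.35)] = 0.1400
  C_31 = (-0.40)(0.00) − (-0.40)(0.65) = 0.2600
  C_32 = −[(0.75)(0.00) − (-0.40)(-0.05)] = 0.0200
  C_33 = (0.75)(0.65) − (-0.40)(-0.05) = 0.4675
det(I−A) = Σ_j (I−A)_1j·C_1j = (0.75)(0.5525) + (-0.40)(0.0425) + (-0.40)(0.2275) = 0.306375
adj(I−A) = Cᵀ =
  [ 0.5525   0.3400   0.2600]
  [ 0.0425   0.4975   0.0200]
  [ 0.2275   0.1400   0.4675]
(I − A)⁻¹ = adj(I−A) / det(I−A) ≈
  [   1.8033     1.1098     0.8486]
  [   0.1387     1.6238     0.0653]
  [   0.7426     0.4570     1.5259]
Δx = (I − A)⁻¹ Δd with Δd having +100 in the Chemicals component and 0 elsewhere.
So Δx_2 = L_23 · (+100), where L_23 = adj(I−A)_23 / det(I−A) = 0.0200 / 0.306375.
Δx_2 = 0.0200 × (+100) / 0.306375 = 2.00 / 0.306375 ≈ 6.53.

Δx_2 = 6.53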